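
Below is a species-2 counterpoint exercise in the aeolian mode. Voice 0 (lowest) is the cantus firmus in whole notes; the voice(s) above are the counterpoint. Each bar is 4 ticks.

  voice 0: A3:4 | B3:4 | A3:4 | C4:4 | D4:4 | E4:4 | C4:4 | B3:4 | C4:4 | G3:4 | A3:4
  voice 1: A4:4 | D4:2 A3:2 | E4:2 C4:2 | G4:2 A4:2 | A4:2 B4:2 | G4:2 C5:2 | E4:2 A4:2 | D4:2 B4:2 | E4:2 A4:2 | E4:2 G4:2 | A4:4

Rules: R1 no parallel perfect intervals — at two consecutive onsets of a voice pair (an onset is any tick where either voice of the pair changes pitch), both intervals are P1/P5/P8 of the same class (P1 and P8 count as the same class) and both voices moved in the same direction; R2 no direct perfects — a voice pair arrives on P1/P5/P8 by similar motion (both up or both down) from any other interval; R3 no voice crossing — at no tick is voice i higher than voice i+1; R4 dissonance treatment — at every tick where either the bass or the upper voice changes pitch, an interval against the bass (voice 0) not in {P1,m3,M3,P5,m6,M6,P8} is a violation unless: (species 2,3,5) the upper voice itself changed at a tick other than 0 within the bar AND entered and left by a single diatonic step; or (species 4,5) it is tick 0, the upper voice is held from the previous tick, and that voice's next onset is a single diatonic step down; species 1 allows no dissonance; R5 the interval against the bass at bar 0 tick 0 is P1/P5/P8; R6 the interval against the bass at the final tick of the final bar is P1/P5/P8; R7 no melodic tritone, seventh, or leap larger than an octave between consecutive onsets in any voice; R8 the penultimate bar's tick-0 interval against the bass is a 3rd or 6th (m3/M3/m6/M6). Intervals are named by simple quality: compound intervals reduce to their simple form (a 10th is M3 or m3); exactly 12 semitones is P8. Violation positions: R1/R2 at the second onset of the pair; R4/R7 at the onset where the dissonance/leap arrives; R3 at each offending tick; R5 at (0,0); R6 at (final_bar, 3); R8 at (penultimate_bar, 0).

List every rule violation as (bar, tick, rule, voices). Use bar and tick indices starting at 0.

(1, 2, R3, (0, 1))
(1, 2, R4, (0, 1))
(1, 3, R3, (0, 1))
(3, 0, R2, (0, 1))
(10, 0, R1, (0, 1))

bar 0: v0=A3 v1=A4 downbeat P8
bar 1: v0=B3 v1=D4 downbeat m3
bar 2: v0=A3 v1=E4 downbeat P5
bar 3: v0=C4 v1=G4 downbeat P5
bar 4: v0=D4 v1=A4 downbeat P5
bar 5: v0=E4 v1=G4 downbeat m3
bar 6: v0=C4 v1=E4 downbeat M3
bar 7: v0=B3 v1=D4 downbeat m3
bar 8: v0=C4 v1=E4 downbeat M3
bar 9: v0=G3 v1=E4 downbeat M6
bar 10: v0=A3 v1=A4 downbeat P8
  -> R3 @ bar 1 tick 2 v(0, 1): B3 above A3
  -> R4 @ bar 1 tick 2 v(0, 1): B3/A3 M2 untreated
  -> R3 @ bar 1 tick 3 v(0, 1): B3 above A3
  -> R2 @ bar 3 tick 0 v(0, 1): A3/C4 m3 -> C4/G4 P5 similar
  -> R1 @ bar 10 tick 0 v(0, 1): G3/G4 P8 -> A3/A4 P8 similar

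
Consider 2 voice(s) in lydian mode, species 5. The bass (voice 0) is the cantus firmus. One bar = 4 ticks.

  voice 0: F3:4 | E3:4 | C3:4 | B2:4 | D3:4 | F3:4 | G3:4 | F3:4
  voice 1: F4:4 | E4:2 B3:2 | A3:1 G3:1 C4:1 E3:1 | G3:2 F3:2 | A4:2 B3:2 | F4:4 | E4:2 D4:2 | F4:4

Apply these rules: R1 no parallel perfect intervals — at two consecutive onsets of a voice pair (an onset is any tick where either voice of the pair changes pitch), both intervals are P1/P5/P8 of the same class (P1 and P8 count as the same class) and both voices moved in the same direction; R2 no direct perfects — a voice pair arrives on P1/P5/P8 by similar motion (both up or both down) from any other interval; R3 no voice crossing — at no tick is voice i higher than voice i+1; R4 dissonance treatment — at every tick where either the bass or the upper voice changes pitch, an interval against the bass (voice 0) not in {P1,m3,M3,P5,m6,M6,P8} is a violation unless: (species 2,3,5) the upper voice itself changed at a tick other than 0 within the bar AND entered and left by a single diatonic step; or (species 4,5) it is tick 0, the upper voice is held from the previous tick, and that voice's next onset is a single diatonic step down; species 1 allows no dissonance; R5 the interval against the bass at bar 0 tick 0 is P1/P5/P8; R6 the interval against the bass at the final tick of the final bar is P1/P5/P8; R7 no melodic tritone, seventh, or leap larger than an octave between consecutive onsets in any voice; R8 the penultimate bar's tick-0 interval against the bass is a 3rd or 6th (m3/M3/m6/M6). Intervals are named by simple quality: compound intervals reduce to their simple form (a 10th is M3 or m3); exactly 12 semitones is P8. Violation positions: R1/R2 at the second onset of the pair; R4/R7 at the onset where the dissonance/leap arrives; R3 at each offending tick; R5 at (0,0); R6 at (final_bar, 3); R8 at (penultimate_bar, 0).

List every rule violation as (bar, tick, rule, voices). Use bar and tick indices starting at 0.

bar 0: v0=F3 v1=F4 downbeat P8
bar 1: v0=E3 v1=E4 downbeat P8
bar 2: v0=C3 v1=A3 downbeat M6
bar 3: v0=B2 v1=G3 downbeat m6
bar 4: v0=D3 v1=A4 downbeat P5
bar 5: v0=F3 v1=F4 downbeat P8
bar 6: v0=G3 v1=E4 downbeat M6
bar 7: v0=F3 v1=F4 downbeat P8
  -> R1 @ bar 1 tick 0 v(0, 1): F3/F4 P8 -> E3/E4 P8 similar
  -> R4 @ bar 3 tick 2 v(0, 1): B2/F3 TT untreated
  -> R2 @ bar 4 tick 0 v(0, 1): B2/F3 TT -> D3/A4 P5 similar
  -> R7 @ bar 4 tick 0 v(1,): F3->A4 leap 16st
  -> R7 @ bar 4 tick 2 v(1,): A4->B3 leap 10st
  -> R2 @ bar 5 tick 0 v(0, 1): D3/B3 M6 -> F3/F4 P8 similar
  -> R7 @ bar 5 tick 0 v(1,): B3->F4 leap 6st

(1, 0, R1, (0, 1))
(3, 2, R4, (0, 1))
(4, 0, R2, (0, 1))
(4, 0, R7, (1,))
(4, 2, R7, (1,))
(5, 0, R2, (0, 1))
(5, 0, R7, (1,))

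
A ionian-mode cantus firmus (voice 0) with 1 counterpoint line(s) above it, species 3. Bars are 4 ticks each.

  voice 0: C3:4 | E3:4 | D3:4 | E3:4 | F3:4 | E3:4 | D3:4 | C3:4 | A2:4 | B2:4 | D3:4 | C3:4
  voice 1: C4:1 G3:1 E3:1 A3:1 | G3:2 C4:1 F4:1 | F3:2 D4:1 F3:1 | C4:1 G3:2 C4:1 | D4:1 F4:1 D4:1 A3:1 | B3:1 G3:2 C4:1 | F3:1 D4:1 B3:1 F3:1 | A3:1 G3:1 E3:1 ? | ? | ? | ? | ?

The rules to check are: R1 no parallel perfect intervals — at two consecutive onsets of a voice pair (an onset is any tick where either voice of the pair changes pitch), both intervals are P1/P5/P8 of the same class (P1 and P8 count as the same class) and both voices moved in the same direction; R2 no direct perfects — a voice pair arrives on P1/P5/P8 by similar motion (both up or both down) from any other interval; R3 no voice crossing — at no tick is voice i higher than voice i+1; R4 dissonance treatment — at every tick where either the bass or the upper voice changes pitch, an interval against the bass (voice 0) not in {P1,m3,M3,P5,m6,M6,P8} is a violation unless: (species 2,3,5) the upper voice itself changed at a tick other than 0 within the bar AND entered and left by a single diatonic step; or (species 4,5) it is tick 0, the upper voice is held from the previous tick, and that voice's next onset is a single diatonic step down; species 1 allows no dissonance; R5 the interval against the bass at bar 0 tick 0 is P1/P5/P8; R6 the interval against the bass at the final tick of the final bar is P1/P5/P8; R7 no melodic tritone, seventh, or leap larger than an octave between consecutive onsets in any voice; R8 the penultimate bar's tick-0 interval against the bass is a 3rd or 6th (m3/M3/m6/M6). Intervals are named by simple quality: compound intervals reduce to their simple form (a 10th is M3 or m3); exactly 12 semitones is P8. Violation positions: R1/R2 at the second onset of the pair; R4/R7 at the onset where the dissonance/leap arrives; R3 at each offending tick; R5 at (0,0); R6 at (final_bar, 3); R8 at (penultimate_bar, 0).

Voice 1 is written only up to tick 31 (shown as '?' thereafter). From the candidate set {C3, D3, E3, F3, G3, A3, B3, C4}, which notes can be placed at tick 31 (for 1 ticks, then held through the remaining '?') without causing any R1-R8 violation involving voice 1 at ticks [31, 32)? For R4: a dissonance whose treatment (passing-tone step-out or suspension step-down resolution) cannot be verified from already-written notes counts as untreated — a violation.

{A3, C3, C4, E3, G3}

C3: legal
D3: violates R4
E3: legal
F3: violates R4
G3: legal
A3: legal
B3: violates R4
C4: legal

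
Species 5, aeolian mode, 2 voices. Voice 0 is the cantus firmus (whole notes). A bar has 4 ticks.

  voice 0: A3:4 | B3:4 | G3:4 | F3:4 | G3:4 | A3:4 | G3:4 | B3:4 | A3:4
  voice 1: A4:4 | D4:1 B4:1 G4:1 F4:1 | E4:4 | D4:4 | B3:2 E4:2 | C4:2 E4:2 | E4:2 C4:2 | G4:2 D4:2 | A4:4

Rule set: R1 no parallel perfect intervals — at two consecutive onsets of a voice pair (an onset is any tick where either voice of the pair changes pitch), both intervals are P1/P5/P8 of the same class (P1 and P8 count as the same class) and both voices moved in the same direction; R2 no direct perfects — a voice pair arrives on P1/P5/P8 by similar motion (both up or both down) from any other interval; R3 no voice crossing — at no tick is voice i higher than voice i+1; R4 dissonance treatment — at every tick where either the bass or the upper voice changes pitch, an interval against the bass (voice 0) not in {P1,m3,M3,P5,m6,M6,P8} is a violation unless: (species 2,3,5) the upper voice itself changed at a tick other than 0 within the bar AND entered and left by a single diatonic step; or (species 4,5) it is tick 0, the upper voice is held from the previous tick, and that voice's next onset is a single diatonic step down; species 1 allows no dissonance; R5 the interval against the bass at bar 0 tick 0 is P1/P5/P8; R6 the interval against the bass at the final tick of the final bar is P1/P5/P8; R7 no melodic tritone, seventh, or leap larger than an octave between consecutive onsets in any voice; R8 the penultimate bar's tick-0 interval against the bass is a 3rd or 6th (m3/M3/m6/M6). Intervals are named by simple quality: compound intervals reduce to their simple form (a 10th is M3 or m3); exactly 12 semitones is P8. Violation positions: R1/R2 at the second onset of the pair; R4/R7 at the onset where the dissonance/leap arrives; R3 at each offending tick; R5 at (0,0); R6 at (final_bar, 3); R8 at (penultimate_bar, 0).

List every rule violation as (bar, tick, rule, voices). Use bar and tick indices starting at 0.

bar 0: v0=A3 v1=A4 downbeat P8
bar 1: v0=B3 v1=D4 downbeat m3
bar 2: v0=G3 v1=E4 downbeat M6
bar 3: v0=F3 v1=D4 downbeat M6
bar 4: v0=G3 v1=B3 downbeat M3
bar 5: v0=A3 v1=C4 downbeat m3
bar 6: v0=G3 v1=E4 downbeat M6
bar 7: v0=B3 v1=G4 downbeat m6
bar 8: v0=A3 v1=A4 downbeat P8
  -> R4 @ bar 6 tick 2 v(0, 1): G3/C4 P4 untreated

(6, 2, R4, (0, 1))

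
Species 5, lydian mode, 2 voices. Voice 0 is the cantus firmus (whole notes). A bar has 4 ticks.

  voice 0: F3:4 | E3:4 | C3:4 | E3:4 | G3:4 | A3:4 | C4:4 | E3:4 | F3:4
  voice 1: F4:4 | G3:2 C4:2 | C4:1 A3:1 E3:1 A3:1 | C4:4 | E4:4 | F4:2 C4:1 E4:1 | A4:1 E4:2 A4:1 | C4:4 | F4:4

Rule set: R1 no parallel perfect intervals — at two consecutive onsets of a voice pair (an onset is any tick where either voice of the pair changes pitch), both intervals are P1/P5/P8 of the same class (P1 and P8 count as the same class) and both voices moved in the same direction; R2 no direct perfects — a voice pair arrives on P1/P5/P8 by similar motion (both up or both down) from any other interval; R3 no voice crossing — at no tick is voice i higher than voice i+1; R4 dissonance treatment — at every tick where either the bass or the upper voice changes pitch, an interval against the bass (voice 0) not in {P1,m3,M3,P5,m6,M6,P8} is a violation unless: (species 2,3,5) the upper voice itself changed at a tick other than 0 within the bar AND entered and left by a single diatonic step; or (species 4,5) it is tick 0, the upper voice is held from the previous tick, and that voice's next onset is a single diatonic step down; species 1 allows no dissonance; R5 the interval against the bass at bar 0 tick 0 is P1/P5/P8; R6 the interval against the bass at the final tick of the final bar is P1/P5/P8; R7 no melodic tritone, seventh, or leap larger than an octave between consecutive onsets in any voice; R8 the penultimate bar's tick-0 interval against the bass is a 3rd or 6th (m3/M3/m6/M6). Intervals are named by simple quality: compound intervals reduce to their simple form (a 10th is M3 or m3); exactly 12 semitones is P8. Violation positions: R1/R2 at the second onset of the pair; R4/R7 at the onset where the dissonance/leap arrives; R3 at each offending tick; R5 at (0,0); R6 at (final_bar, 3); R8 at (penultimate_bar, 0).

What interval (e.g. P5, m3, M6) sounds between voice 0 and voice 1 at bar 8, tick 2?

voice 0=F3 voice 1=F4 -> P8

P8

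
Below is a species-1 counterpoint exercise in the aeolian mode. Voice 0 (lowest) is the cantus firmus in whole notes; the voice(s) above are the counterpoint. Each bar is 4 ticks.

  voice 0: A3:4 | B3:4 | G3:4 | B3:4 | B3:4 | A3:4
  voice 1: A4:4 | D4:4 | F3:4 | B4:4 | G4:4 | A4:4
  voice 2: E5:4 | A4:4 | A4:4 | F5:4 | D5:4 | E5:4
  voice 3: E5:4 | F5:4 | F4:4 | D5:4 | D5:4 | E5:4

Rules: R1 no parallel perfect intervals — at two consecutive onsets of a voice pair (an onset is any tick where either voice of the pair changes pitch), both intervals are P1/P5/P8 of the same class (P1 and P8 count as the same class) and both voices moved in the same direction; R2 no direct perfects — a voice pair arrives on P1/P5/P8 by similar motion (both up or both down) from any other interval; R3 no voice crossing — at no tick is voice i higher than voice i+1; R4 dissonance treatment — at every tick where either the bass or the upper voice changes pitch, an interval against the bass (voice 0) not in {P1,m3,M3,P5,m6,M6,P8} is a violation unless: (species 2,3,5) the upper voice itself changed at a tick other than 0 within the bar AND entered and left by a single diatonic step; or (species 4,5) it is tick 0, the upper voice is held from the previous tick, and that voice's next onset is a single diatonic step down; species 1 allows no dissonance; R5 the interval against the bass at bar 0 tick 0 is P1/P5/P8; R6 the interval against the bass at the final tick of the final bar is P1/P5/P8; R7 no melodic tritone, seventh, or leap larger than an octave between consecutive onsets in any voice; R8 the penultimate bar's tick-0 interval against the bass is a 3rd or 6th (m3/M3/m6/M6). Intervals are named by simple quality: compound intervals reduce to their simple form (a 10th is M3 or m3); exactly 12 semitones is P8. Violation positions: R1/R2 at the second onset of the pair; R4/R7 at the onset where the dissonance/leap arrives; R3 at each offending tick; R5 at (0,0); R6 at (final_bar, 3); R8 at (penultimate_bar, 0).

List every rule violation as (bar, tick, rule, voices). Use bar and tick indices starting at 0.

(1, 0, R1, (1, 2))
(1, 0, R4, (0, 2))
(1, 0, R4, (0, 3))
(2, 0, R2, (1, 3))
(2, 0, R3, (0, 1))
(2, 0, R3, (2, 3))
(2, 0, R4, (0, 1))
(2, 0, R4, (0, 2))
(2, 0, R4, (0, 3))
(2, 1, R3, (0, 1))
(2, 1, R3, (2, 3))
(2, 2, R3, (0, 1))
(2, 2, R3, (2, 3))
(2, 3, R3, (0, 1))
(2, 3, R3, (2, 3))
(3, 0, R2, (0, 1))
(3, 0, R3, (2, 3))
(3, 0, R4, (0, 2))
(3, 0, R7, (1,))
(3, 1, R3, (2, 3))
(3, 2, R3, (2, 3))
(3, 3, R3, (2, 3))
(4, 0, R2, (1, 2))
(5, 0, R1, (1, 2))
(5, 0, R1, (1, 3))
(5, 0, R1, (2, 3))

bar 0: v0=A3 v1=A4 v2=E5 v3=E5 downbeat P5
bar 1: v0=B3 v1=D4 v2=A4 v3=F5 downbeat TT
bar 2: v0=G3 v1=F3 v2=A4 v3=F4 downbeat m7
bar 3: v0=B3 v1=B4 v2=F5 v3=D5 downbeat m3
bar 4: v0=B3 v1=G4 v2=D5 v3=D5 downbeat m3
bar 5: v0=A3 v1=A4 v2=E5 v3=E5 downbeat P5
  -> R1 @ bar 1 tick 0 v(1, 2): A4/E5 P5 -> D4/A4 P5 similar
  -> R4 @ bar 1 tick 0 v(0, 2): B3/A4 m7 untreated
  -> R4 @ bar 1 tick 0 v(0, 3): B3/F5 TT untreated
  -> R2 @ bar 2 tick 0 v(1, 3): D4/F5 m3 -> F3/F4 P8 similar
  -> R3 @ bar 2 tick 0 v(0, 1): G3 above F3
  -> R3 @ bar 2 tick 0 v(2, 3): A4 above F4
  -> R4 @ bar 2 tick 0 v(0, 1): G3/F3 M2 untreated
  -> R4 @ bar 2 tick 0 v(0, 2): G3/A4 M2 untreated
  -> R4 @ bar 2 tick 0 v(0, 3): G3/F4 m7 untreated
  -> R3 @ bar 2 tick 1 v(0, 1): G3 above F3
  -> R3 @ bar 2 tick 1 v(2, 3): A4 above F4
  -> R3 @ bar 2 tick 2 v(0, 1): G3 above F3
  -> R3 @ bar 2 tick 2 v(2, 3): A4 above F4
  -> R3 @ bar 2 tick 3 v(0, 1): G3 above F3
  -> R3 @ bar 2 tick 3 v(2, 3): A4 above F4
  -> R2 @ bar 3 tick 0 v(0, 1): G3/F3 M2 -> B3/B4 P8 similar
  -> R3 @ bar 3 tick 0 v(2, 3): F5 above D5
  -> R4 @ bar 3 tick 0 v(0, 2): B3/F5 TT untreated
  -> R7 @ bar 3 tick 0 v(1,): F3->B4 leap 18st
  -> R3 @ bar 3 tick 1 v(2, 3): F5 above D5
  -> R3 @ bar 3 tick 2 v(2, 3): F5 above D5
  -> R3 @ bar 3 tick 3 v(2, 3): F5 above D5
  -> R2 @ bar 4 tick 0 v(1, 2): B4/F5 TT -> G4/D5 P5 similar
  -> R1 @ bar 5 tick 0 v(1, 2): G4/D5 P5 -> A4/E5 P5 similar
  -> R1 @ bar 5 tick 0 v(1, 3): G4/D5 P5 -> A4/E5 P5 similar
  -> R1 @ bar 5 tick 0 v(2, 3): D5/D5 P1 -> E5/E5 P1 similar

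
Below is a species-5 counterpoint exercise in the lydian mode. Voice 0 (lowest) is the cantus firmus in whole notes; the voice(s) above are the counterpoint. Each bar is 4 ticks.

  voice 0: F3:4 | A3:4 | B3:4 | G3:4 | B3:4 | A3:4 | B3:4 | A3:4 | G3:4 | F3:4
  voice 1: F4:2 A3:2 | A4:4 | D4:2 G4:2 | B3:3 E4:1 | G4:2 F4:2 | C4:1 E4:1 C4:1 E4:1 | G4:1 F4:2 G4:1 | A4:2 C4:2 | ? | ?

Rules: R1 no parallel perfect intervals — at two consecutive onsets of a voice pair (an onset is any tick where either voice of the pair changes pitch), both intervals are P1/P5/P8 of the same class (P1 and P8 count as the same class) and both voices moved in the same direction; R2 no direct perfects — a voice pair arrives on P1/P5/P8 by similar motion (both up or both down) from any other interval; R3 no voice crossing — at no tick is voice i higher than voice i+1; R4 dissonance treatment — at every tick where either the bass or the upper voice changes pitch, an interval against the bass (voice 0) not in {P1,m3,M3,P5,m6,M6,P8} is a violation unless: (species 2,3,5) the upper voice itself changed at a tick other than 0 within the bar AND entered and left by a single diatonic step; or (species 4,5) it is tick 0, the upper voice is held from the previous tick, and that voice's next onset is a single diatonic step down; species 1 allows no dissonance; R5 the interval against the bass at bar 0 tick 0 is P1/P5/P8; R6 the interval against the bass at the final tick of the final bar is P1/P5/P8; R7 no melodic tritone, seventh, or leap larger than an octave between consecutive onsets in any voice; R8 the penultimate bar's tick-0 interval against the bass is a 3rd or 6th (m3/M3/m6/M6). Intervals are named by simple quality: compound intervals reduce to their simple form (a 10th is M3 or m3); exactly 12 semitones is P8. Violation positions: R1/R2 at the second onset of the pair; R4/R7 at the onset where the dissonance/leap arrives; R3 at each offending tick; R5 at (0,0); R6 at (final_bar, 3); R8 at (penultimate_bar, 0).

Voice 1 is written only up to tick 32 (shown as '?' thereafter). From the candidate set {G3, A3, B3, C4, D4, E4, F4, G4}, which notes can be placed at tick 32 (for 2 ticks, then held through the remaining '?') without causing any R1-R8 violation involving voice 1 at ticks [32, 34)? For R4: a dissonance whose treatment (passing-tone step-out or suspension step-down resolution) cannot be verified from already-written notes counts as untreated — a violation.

{B3, E4}

G3: violates R2,R8
A3: violates R4,R8
B3: legal
C4: violates R4,R8
D4: violates R8
E4: legal
F4: violates R4,R8
G4: violates R8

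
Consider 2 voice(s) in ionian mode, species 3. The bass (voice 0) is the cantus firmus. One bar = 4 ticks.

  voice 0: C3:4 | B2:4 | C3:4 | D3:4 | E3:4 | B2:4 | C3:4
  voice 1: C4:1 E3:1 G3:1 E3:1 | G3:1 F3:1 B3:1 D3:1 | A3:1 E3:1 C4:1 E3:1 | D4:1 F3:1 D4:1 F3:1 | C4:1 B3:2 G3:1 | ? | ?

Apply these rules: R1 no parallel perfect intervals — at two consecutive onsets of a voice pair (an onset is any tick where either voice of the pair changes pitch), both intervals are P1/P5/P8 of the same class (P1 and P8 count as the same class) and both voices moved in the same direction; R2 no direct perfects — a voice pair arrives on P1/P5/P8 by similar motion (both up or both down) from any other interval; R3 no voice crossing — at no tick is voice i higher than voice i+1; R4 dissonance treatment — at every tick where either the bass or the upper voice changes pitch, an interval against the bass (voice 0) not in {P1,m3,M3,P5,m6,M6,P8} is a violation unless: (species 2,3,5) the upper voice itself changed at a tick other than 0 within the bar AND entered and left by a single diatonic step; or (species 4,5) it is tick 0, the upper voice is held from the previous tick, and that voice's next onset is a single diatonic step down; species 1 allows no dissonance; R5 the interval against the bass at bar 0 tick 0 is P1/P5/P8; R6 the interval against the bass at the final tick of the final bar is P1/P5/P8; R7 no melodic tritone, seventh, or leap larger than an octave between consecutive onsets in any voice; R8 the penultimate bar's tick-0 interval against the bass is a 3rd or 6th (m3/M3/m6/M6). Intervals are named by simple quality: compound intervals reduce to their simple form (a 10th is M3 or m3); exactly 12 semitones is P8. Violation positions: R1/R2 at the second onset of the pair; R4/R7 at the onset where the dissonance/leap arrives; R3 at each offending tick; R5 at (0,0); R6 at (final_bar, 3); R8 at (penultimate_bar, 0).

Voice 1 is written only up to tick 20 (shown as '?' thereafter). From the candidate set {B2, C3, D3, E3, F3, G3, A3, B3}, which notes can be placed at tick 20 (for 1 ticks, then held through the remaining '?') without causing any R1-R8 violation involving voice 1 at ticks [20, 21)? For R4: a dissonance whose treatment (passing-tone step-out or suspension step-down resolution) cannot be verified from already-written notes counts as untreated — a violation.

{D3, G3}

B2: violates R2,R8
C3: violates R4,R8
D3: legal
E3: violates R4,R8
F3: violates R4,R8
G3: legal
A3: violates R4,R8
B3: violates R8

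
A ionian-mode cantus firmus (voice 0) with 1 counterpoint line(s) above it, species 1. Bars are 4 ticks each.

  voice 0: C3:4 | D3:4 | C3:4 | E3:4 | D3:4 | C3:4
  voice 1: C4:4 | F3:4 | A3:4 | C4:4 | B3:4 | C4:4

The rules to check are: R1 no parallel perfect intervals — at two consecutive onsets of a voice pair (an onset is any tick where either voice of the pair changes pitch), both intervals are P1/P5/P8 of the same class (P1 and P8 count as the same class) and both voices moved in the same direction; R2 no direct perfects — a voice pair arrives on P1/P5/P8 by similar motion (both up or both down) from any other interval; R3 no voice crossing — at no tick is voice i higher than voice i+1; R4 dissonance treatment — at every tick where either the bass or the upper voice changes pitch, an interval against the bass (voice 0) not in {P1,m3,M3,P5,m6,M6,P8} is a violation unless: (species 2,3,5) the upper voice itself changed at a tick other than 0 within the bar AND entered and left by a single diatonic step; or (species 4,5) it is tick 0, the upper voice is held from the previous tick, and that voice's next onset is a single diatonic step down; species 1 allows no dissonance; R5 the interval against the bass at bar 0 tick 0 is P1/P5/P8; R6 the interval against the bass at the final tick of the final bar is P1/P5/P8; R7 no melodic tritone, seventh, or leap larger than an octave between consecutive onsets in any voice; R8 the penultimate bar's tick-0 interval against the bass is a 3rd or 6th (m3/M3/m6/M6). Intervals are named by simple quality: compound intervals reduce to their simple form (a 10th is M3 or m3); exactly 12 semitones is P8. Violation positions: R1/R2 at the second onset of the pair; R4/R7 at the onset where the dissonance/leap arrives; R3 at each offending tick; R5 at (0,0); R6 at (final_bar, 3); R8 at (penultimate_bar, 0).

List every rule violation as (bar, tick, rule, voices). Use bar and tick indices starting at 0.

No violations across 6 bars (C3..C3 vs C4..C4).

bar 0: v0=C3 v1=C4 downbeat P8
bar 1: v0=D3 v1=F3 downbeat m3
bar 2: v0=C3 v1=A3 downbeat M6
bar 3: v0=E3 v1=C4 downbeat m6
bar 4: v0=D3 v1=B3 downbeat M6
bar 5: v0=C3 v1=C4 downbeat P8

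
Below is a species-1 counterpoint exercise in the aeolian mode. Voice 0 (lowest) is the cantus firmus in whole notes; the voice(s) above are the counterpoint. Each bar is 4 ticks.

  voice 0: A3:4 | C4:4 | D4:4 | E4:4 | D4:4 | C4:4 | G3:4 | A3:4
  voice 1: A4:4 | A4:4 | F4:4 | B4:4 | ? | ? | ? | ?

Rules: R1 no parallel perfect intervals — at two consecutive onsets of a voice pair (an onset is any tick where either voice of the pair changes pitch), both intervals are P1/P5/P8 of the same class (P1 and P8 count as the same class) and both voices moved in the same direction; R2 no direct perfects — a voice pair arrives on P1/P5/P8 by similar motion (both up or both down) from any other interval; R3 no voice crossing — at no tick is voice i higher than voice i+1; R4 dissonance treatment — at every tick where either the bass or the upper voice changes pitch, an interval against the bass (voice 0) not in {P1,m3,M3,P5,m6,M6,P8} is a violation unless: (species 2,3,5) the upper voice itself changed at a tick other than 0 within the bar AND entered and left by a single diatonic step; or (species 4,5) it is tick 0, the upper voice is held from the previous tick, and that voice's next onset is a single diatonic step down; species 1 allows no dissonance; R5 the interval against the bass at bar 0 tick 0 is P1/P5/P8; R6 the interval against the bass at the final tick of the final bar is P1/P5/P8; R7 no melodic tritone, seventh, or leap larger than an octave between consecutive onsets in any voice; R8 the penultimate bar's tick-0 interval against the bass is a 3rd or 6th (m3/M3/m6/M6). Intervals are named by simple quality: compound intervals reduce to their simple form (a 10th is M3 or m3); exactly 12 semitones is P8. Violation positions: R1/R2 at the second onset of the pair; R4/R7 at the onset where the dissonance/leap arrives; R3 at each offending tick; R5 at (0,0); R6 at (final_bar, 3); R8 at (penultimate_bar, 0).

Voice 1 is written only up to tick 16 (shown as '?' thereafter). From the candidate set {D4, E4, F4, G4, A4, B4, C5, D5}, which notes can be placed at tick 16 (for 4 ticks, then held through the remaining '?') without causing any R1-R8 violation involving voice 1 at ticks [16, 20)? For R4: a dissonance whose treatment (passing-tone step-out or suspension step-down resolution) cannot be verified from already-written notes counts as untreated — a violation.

{B4, D5}

D4: violates R2
E4: violates R4
F4: violates R7
G4: violates R4
A4: violates R1
B4: legal
C5: violates R4
D5: legal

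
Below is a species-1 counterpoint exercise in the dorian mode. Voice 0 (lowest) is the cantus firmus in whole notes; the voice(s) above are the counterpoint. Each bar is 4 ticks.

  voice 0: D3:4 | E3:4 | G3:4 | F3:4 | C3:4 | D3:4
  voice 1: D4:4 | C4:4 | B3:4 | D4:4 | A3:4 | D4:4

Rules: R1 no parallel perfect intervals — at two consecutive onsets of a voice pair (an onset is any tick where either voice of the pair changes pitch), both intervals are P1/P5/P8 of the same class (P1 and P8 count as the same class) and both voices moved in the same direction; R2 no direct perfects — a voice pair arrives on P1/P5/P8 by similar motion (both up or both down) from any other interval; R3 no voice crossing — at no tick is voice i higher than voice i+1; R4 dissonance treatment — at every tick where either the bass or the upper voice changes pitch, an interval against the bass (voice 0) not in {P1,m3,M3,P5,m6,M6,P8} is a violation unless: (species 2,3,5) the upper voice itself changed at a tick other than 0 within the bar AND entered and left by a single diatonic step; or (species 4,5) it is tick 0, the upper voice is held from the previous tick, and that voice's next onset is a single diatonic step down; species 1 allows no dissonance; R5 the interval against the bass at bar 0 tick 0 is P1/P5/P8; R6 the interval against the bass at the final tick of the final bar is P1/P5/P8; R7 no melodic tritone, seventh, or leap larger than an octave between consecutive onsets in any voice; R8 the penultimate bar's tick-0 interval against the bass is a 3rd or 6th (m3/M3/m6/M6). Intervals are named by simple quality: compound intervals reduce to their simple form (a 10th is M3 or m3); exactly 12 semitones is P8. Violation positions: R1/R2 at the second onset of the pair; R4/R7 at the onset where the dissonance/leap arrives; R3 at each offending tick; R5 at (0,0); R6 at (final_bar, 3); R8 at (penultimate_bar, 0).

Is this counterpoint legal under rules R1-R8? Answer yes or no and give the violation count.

No (1 violations)

bar 0: v0=D3 v1=D4 (P8)
bar 1: v0=E3 v1=C4 (m6)
bar 2: v0=G3 v1=B3 (M3)
bar 3: v0=F3 v1=D4 (M6)
bar 4: v0=C3 v1=A3 (M6)
bar 5: v0=D3 v1=D4 (P8)
  R2 @ bar5.0: C3/A3 M6 -> D3/D4 P8 similar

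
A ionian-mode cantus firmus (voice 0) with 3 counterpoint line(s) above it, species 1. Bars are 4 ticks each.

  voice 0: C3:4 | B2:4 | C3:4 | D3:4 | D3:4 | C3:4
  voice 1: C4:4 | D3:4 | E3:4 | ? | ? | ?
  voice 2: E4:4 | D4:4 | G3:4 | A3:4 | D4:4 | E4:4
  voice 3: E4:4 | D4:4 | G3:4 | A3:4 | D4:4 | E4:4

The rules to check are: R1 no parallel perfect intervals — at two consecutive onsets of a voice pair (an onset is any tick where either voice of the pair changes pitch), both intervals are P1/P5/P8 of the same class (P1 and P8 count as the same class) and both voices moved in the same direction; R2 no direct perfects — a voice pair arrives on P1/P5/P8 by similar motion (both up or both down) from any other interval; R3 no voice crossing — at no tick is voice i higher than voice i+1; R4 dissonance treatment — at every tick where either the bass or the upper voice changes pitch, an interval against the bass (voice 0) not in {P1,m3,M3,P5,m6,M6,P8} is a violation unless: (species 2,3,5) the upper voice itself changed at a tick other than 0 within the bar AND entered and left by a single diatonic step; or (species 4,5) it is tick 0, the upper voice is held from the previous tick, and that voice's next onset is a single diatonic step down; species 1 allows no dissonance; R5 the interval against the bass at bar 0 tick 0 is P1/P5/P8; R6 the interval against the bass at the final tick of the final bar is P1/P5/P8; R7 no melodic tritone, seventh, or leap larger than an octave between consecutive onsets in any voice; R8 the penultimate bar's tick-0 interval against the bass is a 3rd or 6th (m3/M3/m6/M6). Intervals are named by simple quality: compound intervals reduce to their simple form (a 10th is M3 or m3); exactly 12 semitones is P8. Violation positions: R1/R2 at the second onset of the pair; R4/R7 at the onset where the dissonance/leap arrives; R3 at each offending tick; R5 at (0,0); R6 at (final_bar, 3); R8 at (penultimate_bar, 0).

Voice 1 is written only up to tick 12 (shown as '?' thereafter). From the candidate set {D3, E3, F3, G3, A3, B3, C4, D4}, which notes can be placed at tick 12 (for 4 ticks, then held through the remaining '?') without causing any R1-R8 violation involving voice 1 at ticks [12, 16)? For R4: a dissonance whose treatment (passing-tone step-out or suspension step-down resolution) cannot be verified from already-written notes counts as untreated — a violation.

{D3, F3}

D3: legal
E3: violates R4
F3: legal
G3: violates R4
A3: violates R2
B3: violates R3
C4: violates R3,R4
D4: violates R2,R3,R7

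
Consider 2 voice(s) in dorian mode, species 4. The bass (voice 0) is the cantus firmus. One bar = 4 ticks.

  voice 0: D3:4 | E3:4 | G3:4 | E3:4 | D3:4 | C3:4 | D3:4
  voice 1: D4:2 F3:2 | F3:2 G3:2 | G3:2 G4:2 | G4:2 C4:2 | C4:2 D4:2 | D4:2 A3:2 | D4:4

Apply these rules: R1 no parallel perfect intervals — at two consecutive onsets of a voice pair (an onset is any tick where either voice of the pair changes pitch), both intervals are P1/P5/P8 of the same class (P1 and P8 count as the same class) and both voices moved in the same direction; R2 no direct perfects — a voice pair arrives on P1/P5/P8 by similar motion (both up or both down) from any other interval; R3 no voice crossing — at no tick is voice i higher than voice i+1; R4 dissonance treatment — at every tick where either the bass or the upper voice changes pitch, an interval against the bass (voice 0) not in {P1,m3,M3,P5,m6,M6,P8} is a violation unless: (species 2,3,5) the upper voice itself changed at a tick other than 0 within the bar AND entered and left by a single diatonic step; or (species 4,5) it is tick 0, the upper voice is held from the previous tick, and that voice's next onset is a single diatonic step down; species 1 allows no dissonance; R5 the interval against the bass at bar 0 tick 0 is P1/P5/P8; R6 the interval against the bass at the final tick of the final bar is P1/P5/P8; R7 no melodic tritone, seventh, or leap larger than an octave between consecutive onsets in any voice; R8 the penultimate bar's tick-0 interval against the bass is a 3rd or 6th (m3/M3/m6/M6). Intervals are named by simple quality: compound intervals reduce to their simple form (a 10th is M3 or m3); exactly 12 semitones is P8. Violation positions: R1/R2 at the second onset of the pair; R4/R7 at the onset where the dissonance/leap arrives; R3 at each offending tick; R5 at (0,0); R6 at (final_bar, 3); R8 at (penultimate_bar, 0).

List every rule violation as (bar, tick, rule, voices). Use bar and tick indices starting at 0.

(1, 0, R4, (0, 1))
(4, 0, R4, (0, 1))
(5, 0, R4, (0, 1))
(5, 0, R8, (0, 1))
(6, 0, R2, (0, 1))

bar 0: v0=D3 v1=D4 downbeat P8
bar 1: v0=E3 v1=F3 downbeat m2
bar 2: v0=G3 v1=G3 downbeat P1
bar 3: v0=E3 v1=G4 downbeat m3
bar 4: v0=D3 v1=C4 downbeat m7
bar 5: v0=C3 v1=D4 downbeat M2
bar 6: v0=D3 v1=D4 downbeat P8
  -> R4 @ bar 1 tick 0 v(0, 1): E3/F3 m2 untreated
  -> R4 @ bar 4 tick 0 v(0, 1): D3/C4 m7 untreated
  -> R4 @ bar 5 tick 0 v(0, 1): C3/D4 M2 untreated
  -> R8 @ bar 5 tick 0 v(0, 1): penult M2 not 3rd/6th
  -> R2 @ bar 6 tick 0 v(0, 1): C3/A3 M6 -> D3/D4 P8 similar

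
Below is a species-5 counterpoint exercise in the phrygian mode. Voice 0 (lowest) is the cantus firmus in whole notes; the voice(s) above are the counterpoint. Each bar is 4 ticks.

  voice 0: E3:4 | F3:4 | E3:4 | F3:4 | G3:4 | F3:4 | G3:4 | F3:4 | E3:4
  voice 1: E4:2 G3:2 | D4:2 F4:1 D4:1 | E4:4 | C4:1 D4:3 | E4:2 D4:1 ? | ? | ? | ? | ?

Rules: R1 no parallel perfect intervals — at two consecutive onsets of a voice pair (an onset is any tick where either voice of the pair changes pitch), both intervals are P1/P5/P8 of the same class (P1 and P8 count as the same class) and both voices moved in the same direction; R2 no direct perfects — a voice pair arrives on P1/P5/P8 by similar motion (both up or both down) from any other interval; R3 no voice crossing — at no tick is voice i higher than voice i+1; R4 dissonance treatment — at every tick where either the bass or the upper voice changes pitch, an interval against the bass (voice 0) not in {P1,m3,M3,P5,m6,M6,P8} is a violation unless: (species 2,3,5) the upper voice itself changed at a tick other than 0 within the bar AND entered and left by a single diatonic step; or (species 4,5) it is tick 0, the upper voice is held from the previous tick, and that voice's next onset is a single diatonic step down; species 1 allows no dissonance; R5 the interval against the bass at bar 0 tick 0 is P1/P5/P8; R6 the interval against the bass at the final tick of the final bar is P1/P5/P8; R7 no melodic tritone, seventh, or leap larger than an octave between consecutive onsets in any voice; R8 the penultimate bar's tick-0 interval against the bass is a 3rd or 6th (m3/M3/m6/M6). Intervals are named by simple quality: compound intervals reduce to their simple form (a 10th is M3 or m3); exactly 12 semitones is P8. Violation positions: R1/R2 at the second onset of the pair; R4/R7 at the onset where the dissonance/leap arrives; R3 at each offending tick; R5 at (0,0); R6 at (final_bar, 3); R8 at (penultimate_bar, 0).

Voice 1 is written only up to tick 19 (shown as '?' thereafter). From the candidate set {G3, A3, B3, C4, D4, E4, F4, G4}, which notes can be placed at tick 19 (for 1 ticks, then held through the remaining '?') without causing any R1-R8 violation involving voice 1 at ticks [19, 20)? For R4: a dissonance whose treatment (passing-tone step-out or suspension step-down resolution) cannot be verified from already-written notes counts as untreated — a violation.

{B3, D4, E4, G3, G4}

G3: legal
A3: violates R4
B3: legal
C4: violates R4
D4: legal
E4: legal
F4: violates R4
G4: legal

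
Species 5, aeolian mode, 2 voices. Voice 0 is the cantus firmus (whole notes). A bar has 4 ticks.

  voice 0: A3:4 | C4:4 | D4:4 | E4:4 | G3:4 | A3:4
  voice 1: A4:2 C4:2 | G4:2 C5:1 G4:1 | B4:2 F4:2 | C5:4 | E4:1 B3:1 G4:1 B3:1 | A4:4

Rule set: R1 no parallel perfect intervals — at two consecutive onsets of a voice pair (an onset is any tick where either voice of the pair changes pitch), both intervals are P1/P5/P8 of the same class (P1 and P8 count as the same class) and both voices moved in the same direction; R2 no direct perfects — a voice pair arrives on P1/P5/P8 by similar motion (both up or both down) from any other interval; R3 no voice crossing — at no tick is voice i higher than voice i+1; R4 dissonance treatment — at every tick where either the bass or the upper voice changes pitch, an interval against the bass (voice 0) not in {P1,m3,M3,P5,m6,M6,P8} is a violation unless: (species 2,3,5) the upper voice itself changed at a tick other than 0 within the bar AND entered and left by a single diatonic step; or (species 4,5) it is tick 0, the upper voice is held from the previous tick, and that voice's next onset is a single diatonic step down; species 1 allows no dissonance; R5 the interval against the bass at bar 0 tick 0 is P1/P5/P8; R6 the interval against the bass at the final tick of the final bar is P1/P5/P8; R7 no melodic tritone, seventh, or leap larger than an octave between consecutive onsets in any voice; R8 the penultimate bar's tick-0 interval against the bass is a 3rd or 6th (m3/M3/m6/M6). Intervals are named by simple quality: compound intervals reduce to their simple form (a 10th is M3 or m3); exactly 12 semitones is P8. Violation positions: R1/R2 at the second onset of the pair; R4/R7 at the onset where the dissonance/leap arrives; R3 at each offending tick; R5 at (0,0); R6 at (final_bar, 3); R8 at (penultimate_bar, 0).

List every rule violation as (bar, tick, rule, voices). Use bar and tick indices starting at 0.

bar 0: v0=A3 v1=A4 downbeat P8
bar 1: v0=C4 v1=G4 downbeat P5
bar 2: v0=D4 v1=B4 downbeat M6
bar 3: v0=E4 v1=C5 downbeat m6
bar 4: v0=G3 v1=E4 downbeat M6
bar 5: v0=A3 v1=A4 downbeat P8
  -> R2 @ bar 1 tick 0 v(0, 1): A3/C4 m3 -> C4/G4 P5 similar
  -> R7 @ bar 2 tick 2 v(1,): B4->F4 leap 6st
  -> R2 @ bar 5 tick 0 v(0, 1): G3/B3 M3 -> A3/A4 P8 similar
  -> R7 @ bar 5 tick 0 v(1,): B3->A4 leap 10st

(1, 0, R2, (0, 1))
(2, 2, R7, (1,))
(5, 0, R2, (0, 1))
(5, 0, R7, (1,))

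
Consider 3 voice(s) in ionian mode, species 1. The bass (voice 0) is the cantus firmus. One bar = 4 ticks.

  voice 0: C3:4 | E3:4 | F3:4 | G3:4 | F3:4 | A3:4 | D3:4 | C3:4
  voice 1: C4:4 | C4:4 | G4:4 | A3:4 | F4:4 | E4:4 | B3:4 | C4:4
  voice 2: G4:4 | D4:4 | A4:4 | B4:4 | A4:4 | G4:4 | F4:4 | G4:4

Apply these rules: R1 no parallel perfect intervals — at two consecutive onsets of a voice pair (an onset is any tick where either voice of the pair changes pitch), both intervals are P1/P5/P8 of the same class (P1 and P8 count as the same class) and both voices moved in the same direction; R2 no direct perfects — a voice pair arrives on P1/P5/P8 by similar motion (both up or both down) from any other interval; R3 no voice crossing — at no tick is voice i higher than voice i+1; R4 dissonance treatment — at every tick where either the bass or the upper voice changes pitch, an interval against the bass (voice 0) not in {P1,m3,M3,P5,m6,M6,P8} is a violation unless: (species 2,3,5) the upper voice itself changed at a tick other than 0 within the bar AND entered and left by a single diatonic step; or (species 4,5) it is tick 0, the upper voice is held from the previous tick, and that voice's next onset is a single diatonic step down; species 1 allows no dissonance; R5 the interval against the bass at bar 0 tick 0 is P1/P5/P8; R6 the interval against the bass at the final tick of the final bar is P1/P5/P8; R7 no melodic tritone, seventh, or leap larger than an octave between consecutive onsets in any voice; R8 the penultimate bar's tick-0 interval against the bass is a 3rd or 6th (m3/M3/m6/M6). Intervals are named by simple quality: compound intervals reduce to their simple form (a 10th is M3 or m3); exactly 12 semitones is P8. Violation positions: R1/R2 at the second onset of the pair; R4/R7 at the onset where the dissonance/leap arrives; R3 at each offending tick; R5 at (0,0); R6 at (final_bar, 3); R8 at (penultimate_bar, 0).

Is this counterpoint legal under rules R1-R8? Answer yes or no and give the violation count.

No (6 violations)

bar 0: v0=C3 v1=C4 v2=G4 (P5)
bar 1: v0=E3 v1=C4 v2=D4 (m7)
bar 2: v0=F3 v1=G4 v2=A4 (M3)
bar 3: v0=G3 v1=A3 v2=B4 (M3)
bar 4: v0=F3 v1=F4 v2=A4 (M3)
bar 5: v0=A3 v1=E4 v2=G4 (m7)
bar 6: v0=D3 v1=B3 v2=F4 (m3)
bar 7: v0=C3 v1=C4 v2=G4 (P5)
  R4 @ bar1.0: E3/D4 m7 untreated
  R4 @ bar2.0: F3/G4 M2 untreated
  R4 @ bar3.0: G3/A3 M2 untreated
  R7 @ bar3.0: G4->A3 leap 10st
  R4 @ bar5.0: A3/G4 m7 untreated
  R2 @ bar7.0: B3/F4 TT -> C4/G4 P5 similar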